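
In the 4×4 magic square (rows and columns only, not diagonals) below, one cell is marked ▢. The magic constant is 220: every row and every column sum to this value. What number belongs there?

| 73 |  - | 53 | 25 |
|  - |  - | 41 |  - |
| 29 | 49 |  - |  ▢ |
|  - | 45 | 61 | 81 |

77

The remaining cell in row 1 is (1,2) = 220 − 151 = 69.
From row 4, 220 − (45 + 61 + 81) gives (4,1) = 33.
From column 1, 220 − (73 + 29 + 33) gives (2,1) = 85.
Using column 2: 69 + 49 + 45 + ? → (2,2) = 220 − 163 = 57.
From column 3, 220 − (53 + 41 + 61) gives (3,3) = 65.
Row 2 must total 220; the given cells sum to 183, so (2,4) = 37.
Row 3 must total 220; the given cells sum to 143, so (3,4) = 77.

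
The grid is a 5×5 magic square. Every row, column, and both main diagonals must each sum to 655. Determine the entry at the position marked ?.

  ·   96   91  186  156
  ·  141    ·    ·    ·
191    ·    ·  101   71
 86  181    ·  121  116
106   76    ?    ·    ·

The remaining cell in row 1 is (1,1) = 655 − 529 = 126.
Using row 4: 86 + 181 + 121 + 116 + ? → (4,3) = 655 − 504 = 151.
From column 1, 655 − (126 + 191 + 86 + 106) gives (2,1) = 146.
Column 2 must total 655; the given cells sum to 494, so (3,2) = 161.
Row 3 must total 655; the given cells sum to 524, so (3,3) = 131.
The remaining cell in main diagonal is (5,5) = 655 − 519 = 136.
Using anti-diagonal: 156 + 131 + 181 + 106 + ? → (2,4) = 655 − 574 = 81.
Using column 4: 186 + 81 + 101 + 121 + ? → (5,4) = 655 − 489 = 166.
Column 5: 156 + 71 + 116 + 136 + ? = 655, so (2,5) = 176.
From row 2, 655 − (146 + 141 + 81 + 176) gives (2,3) = 111.
Row 5 needs 655; the known cells sum to 484, so (5,3) = 171.

171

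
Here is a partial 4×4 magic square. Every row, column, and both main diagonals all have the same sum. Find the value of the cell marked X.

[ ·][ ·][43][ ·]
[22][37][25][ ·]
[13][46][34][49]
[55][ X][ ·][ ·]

28

Row 3 is complete and sums to 142; that is the magic constant.
Row 2: 22 + 37 + 25 + ? = 142, so (2,4) = 58.
Column 1 must total 142; the given cells sum to 90, so (1,1) = 52.
Using column 3: 43 + 25 + 34 + ? → (4,3) = 142 − 102 = 40.
Main diagonal must total 142; the given cells sum to 123, so (4,4) = 19.
Using anti-diagonal: 25 + 46 + 55 + ? → (1,4) = 142 − 126 = 16.
Using row 1: 52 + 43 + 16 + ? → (1,2) = 142 − 111 = 31.
The remaining cell in row 4 is (4,2) = 142 − 114 = 28.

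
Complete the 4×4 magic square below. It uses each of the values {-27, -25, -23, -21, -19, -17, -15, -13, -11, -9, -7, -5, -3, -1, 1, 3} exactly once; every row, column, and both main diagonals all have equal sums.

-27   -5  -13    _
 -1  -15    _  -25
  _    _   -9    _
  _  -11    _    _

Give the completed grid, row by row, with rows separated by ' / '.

-27 -5 -13 -3 / -1 -15 -7 -25 / 1 -17 -9 -23 / -21 -11 -19 3

The 16 entries sum to -192, so each line sums to -192/4 = -48.
Row 1 needs -48; the known cells sum to -45, so (1,4) = -3.
Using row 2: -1 + (-15) + (-25) + ? → (2,3) = -48 − (-41) = -7.
From column 2, -48 − (-5 + (-15) + (-11)) gives (3,2) = -17.
The remaining cell in column 3 is (4,3) = -48 − (-29) = -19.
Main diagonal needs -48; the known cells sum to -51, so (4,4) = 3.
Anti-diagonal needs -48; the known cells sum to -27, so (4,1) = -21.
Column 1 needs -48; the known cells sum to -49, so (3,1) = 1.
The remaining cell in column 4 is (3,4) = -48 − (-25) = -23.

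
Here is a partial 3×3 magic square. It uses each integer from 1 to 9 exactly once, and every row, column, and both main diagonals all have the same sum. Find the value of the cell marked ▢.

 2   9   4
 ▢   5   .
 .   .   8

7

The entries are 1 through 9, which sum to 45, so each line sums to 45/3 = 15.
Using column 2: 9 + 5 + ? → (3,2) = 15 − 14 = 1.
Column 3: 4 + 8 + ? = 15, so (2,3) = 3.
Anti-diagonal must total 15; the given cells sum to 9, so (3,1) = 6.
Row 2 needs 15; the known cells sum to 8, so (2,1) = 7.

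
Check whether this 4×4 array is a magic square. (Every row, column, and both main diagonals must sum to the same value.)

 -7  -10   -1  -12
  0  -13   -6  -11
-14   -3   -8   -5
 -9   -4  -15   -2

Yes

Row 1: -7 + (-10) + (-1) + (-12) = -30.
Row 2: 0 + (-13) + (-6) + (-11) = -30.
Row 3: -14 + (-3) + (-8) + (-5) = -30.
Row 4: -9 + (-4) + (-15) + (-2) = -30.
Column 1: -7 + 0 + (-14) + (-9) = -30.
Column 2: -10 + (-13) + (-3) + (-4) = -30.
Column 3: -1 + (-6) + (-8) + (-15) = -30.
Column 4: -12 + (-11) + (-5) + (-2) = -30.
Main diagonal: -7 + (-13) + (-8) + (-2) = -30.
Anti-diagonal: -12 + (-6) + (-3) + (-9) = -30.
All lines sum to -30.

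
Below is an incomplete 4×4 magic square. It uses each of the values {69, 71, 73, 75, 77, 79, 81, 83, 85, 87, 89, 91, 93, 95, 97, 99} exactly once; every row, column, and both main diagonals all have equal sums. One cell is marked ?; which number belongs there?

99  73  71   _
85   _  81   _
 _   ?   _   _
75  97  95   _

The 16 entries sum to 1344, so each line sums to 1344/4 = 336.
The remaining cell in row 1 is (1,4) = 336 − 243 = 93.
Using row 4: 75 + 97 + 95 + ? → (4,4) = 336 − 267 = 69.
Column 1: 99 + 85 + 75 + ? = 336, so (3,1) = 77.
The remaining cell in column 3 is (3,3) = 336 − 247 = 89.
The remaining cell in main diagonal is (2,2) = 336 − 257 = 79.
Anti-diagonal needs 336; the known cells sum to 249, so (3,2) = 87.

87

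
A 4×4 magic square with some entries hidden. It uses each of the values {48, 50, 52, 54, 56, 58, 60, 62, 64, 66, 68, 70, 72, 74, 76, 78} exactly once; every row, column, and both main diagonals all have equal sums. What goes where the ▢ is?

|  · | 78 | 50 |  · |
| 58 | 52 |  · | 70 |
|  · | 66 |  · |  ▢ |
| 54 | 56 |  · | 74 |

The 16 entries sum to 1008, so each line sums to 1008/4 = 252.
Row 2: 58 + 52 + 70 + ? = 252, so (2,3) = 72.
Row 4 needs 252; the known cells sum to 184, so (4,3) = 68.
Column 3 needs 252; the known cells sum to 190, so (3,3) = 62.
Main diagonal must total 252; the given cells sum to 188, so (1,1) = 64.
Anti-diagonal needs 252; the known cells sum to 192, so (1,4) = 60.
Column 1 must total 252; the given cells sum to 176, so (3,1) = 76.
Column 4 needs 252; the known cells sum to 204, so (3,4) = 48.

48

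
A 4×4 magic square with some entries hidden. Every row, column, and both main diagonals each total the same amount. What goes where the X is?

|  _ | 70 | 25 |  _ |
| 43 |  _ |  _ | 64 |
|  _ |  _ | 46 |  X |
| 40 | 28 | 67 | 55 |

34

Row 4 is complete and sums to 190; that is the magic constant.
The remaining cell in column 3 is (2,3) = 190 − 138 = 52.
Row 2 must total 190; the given cells sum to 159, so (2,2) = 31.
The remaining cell in column 2 is (3,2) = 190 − 129 = 61.
The remaining cell in main diagonal is (1,1) = 190 − 132 = 58.
Anti-diagonal needs 190; the known cells sum to 153, so (1,4) = 37.
Using column 1: 58 + 43 + 40 + ? → (3,1) = 190 − 141 = 49.
The remaining cell in column 4 is (3,4) = 190 − 156 = 34.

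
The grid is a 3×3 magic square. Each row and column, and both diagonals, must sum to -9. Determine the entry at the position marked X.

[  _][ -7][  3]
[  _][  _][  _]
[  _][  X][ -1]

1

Using row 1: -7 + 3 + ? → (1,1) = -9 − (-4) = -5.
Column 3 must total -9; the given cells sum to 2, so (2,3) = -11.
The remaining cell in main diagonal is (2,2) = -9 − (-6) = -3.
The remaining cell in anti-diagonal is (3,1) = -9 − 0 = -9.
Using row 2: -3 + (-11) + ? → (2,1) = -9 − (-14) = 5.
The remaining cell in row 3 is (3,2) = -9 − (-10) = 1.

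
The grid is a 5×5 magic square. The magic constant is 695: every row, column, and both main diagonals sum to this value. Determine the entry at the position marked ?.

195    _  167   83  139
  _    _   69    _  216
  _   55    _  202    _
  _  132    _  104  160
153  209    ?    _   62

90

Row 1: 195 + 167 + 83 + 139 + ? = 695, so (1,2) = 111.
Using column 2: 111 + 55 + 132 + 209 + ? → (2,2) = 695 − 507 = 188.
Using column 5: 139 + 216 + 160 + 62 + ? → (3,5) = 695 − 577 = 118.
Main diagonal needs 695; the known cells sum to 549, so (3,3) = 146.
Anti-diagonal: 139 + 146 + 132 + 153 + ? = 695, so (2,4) = 125.
Row 2: 188 + 69 + 125 + 216 + ? = 695, so (2,1) = 97.
From row 3, 695 − (55 + 146 + 202 + 118) gives (3,1) = 174.
The remaining cell in column 1 is (4,1) = 695 − 619 = 76.
Column 4: 83 + 125 + 202 + 104 + ? = 695, so (5,4) = 181.
The remaining cell in row 4 is (4,3) = 695 − 472 = 223.
Row 5 must total 695; the given cells sum to 605, so (5,3) = 90.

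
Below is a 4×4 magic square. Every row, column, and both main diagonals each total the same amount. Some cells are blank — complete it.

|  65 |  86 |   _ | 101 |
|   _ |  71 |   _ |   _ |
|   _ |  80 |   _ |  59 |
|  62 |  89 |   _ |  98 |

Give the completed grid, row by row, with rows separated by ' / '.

65 86 74 101 / 104 71 83 68 / 95 80 92 59 / 62 89 77 98

Column 2 is already complete: 86 + 71 + 80 + 89 = 326, so that is the magic constant.
Row 1: 65 + 86 + 101 + ? = 326, so (1,3) = 74.
Using row 4: 62 + 89 + 98 + ? → (4,3) = 326 − 249 = 77.
Column 4 must total 326; the given cells sum to 258, so (2,4) = 68.
Using main diagonal: 65 + 71 + 98 + ? → (3,3) = 326 − 234 = 92.
From anti-diagonal, 326 − (101 + 80 + 62) gives (2,3) = 83.
Row 2: 71 + 83 + 68 + ? = 326, so (2,1) = 104.
Row 3: 80 + 92 + 59 + ? = 326, so (3,1) = 95.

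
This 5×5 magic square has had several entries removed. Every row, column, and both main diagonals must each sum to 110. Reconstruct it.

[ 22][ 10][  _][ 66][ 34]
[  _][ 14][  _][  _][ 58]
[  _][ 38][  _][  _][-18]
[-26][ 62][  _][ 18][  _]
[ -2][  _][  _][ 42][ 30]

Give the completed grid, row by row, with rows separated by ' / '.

22 10 -22 66 34 / 46 14 2 -10 58 / 70 38 26 -6 -18 / -26 62 50 18 6 / -2 -14 54 42 30

Row 1: 22 + 10 + 66 + 34 + ? = 110, so (1,3) = -22.
Column 2: 10 + 14 + 38 + 62 + ? = 110, so (5,2) = -14.
Using column 5: 34 + 58 + (-18) + 30 + ? → (4,5) = 110 − 104 = 6.
Main diagonal needs 110; the known cells sum to 84, so (3,3) = 26.
Anti-diagonal: 34 + 26 + 62 + (-2) + ? = 110, so (2,4) = -10.
Row 4 needs 110; the known cells sum to 60, so (4,3) = 50.
From row 5, 110 − (-2 + (-14) + 42 + 30) gives (5,3) = 54.
From column 3, 110 − (-22 + 26 + 50 + 54) gives (2,3) = 2.
Column 4 must total 110; the given cells sum to 116, so (3,4) = -6.
From row 2, 110 − (14 + 2 + (-10) + 58) gives (2,1) = 46.
From row 3, 110 − (38 + 26 + (-6) + (-18)) gives (3,1) = 70.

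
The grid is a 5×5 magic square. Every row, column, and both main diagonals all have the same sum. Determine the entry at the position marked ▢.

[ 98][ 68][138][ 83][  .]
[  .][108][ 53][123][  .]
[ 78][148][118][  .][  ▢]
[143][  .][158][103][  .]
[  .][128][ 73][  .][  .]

Column 3 is complete and sums to 540; that is the magic constant.
Using row 1: 98 + 68 + 138 + 83 + ? → (1,5) = 540 − 387 = 153.
Column 2: 68 + 108 + 148 + 128 + ? = 540, so (4,2) = 88.
Main diagonal: 98 + 108 + 118 + 103 + ? = 540, so (5,5) = 113.
Anti-diagonal needs 540; the known cells sum to 482, so (5,1) = 58.
The remaining cell in row 4 is (4,5) = 540 − 492 = 48.
Using row 5: 58 + 128 + 73 + 113 + ? → (5,4) = 540 − 372 = 168.
Column 1 needs 540; the known cells sum to 377, so (2,1) = 163.
From column 4, 540 − (83 + 123 + 103 + 168) gives (3,4) = 63.
Using row 2: 163 + 108 + 53 + 123 + ? → (2,5) = 540 − 447 = 93.
Row 3 needs 540; the known cells sum to 407, so (3,5) = 133.

133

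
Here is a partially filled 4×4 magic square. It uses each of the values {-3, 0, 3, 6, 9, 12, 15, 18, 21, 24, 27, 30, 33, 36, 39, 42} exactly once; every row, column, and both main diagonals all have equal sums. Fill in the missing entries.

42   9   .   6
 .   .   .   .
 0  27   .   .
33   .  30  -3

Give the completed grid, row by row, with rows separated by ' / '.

The 16 entries sum to 312, so each line sums to 312/4 = 78.
The remaining cell in row 1 is (1,3) = 78 − 57 = 21.
From row 4, 78 − (33 + 30 + (-3)) gives (4,2) = 18.
The remaining cell in column 1 is (2,1) = 78 − 75 = 3.
Column 2 must total 78; the given cells sum to 54, so (2,2) = 24.
Main diagonal must total 78; the given cells sum to 63, so (3,3) = 15.
The remaining cell in anti-diagonal is (2,3) = 78 − 66 = 12.
Using row 2: 3 + 24 + 12 + ? → (2,4) = 78 − 39 = 39.
Using row 3: 0 + 27 + 15 + ? → (3,4) = 78 − 42 = 36.

42 9 21 6 / 3 24 12 39 / 0 27 15 36 / 33 18 30 -3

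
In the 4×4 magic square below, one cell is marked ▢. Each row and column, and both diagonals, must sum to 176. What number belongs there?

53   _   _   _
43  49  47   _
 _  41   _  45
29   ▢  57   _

Row 2 needs 176; the known cells sum to 139, so (2,4) = 37.
Column 1: 53 + 43 + 29 + ? = 176, so (3,1) = 51.
From anti-diagonal, 176 − (47 + 41 + 29) gives (1,4) = 59.
Row 3 must total 176; the given cells sum to 137, so (3,3) = 39.
The remaining cell in column 3 is (1,3) = 176 − 143 = 33.
Column 4 needs 176; the known cells sum to 141, so (4,4) = 35.
Row 1 must total 176; the given cells sum to 145, so (1,2) = 31.
Using row 4: 29 + 57 + 35 + ? → (4,2) = 176 − 121 = 55.

55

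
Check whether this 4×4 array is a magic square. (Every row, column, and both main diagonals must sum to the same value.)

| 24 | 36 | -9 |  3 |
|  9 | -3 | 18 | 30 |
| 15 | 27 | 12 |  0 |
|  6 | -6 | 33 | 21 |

Yes

Row 1: 24 + 36 + (-9) + 3 = 54.
Row 2: 9 + (-3) + 18 + 30 = 54.
Row 3: 15 + 27 + 12 + 0 = 54.
Row 4: 6 + (-6) + 33 + 21 = 54.
Column 1: 24 + 9 + 15 + 6 = 54.
Column 2: 36 + (-3) + 27 + (-6) = 54.
Column 3: -9 + 18 + 12 + 33 = 54.
Column 4: 3 + 30 + 0 + 21 = 54.
Main diagonal: 24 + (-3) + 12 + 21 = 54.
Anti-diagonal: 3 + 18 + 27 + 6 = 54.
All lines sum to 54.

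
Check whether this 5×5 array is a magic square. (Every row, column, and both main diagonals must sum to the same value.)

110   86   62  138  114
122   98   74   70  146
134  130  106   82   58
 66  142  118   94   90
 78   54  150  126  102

Row 1: 110 + 86 + 62 + 138 + 114 = 510.
Row 2: 122 + 98 + 74 + 70 + 146 = 510.
Row 3: 134 + 130 + 106 + 82 + 58 = 510.
Row 4: 66 + 142 + 118 + 94 + 90 = 510.
Row 5: 78 + 54 + 150 + 126 + 102 = 510.
Column 1: 110 + 122 + 134 + 66 + 78 = 510.
Column 2: 86 + 98 + 130 + 142 + 54 = 510.
Column 3: 62 + 74 + 106 + 118 + 150 = 510.
Column 4: 138 + 70 + 82 + 94 + 126 = 510.
Column 5: 114 + 146 + 58 + 90 + 102 = 510.
Main diagonal: 110 + 98 + 106 + 94 + 102 = 510.
Anti-diagonal: 114 + 70 + 106 + 142 + 78 = 510.
All lines sum to 510.

Yes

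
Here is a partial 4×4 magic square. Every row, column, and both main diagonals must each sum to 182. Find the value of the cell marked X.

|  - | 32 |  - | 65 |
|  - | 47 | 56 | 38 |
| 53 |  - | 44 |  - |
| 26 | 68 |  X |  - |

Using row 2: 47 + 56 + 38 + ? → (2,1) = 182 − 141 = 41.
Column 1: 41 + 53 + 26 + ? = 182, so (1,1) = 62.
Column 2 must total 182; the given cells sum to 147, so (3,2) = 35.
Main diagonal needs 182; the known cells sum to 153, so (4,4) = 29.
The remaining cell in row 1 is (1,3) = 182 − 159 = 23.
From row 3, 182 − (53 + 35 + 44) gives (3,4) = 50.
Using row 4: 26 + 68 + 29 + ? → (4,3) = 182 − 123 = 59.

59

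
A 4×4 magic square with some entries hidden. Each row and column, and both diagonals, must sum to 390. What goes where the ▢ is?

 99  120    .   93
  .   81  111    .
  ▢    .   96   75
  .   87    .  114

Row 1 needs 390; the known cells sum to 312, so (1,3) = 78.
The remaining cell in column 2 is (3,2) = 390 − 288 = 102.
The remaining cell in column 3 is (4,3) = 390 − 285 = 105.
Column 4 needs 390; the known cells sum to 282, so (2,4) = 108.
The remaining cell in anti-diagonal is (4,1) = 390 − 306 = 84.
Row 2 needs 390; the known cells sum to 300, so (2,1) = 90.
Row 3 needs 390; the known cells sum to 273, so (3,1) = 117.

117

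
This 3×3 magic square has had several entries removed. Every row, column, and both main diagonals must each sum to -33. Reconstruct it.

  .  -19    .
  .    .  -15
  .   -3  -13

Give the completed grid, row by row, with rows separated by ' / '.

-9 -19 -5 / -7 -11 -15 / -17 -3 -13

Row 3: -3 + (-13) + ? = -33, so (3,1) = -17.
From column 2, -33 − (-19 + (-3)) gives (2,2) = -11.
From column 3, -33 − (-15 + (-13)) gives (1,3) = -5.
Main diagonal needs -33; the known cells sum to -24, so (1,1) = -9.
Using row 2: -11 + (-15) + ? → (2,1) = -33 − (-26) = -7.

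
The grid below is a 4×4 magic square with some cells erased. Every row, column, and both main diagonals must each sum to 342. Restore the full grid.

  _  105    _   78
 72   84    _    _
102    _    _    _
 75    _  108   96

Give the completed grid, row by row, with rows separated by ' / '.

Row 4 must total 342; the given cells sum to 279, so (4,2) = 63.
The remaining cell in column 1 is (1,1) = 342 − 249 = 93.
From column 2, 342 − (105 + 84 + 63) gives (3,2) = 90.
From main diagonal, 342 − (93 + 84 + 96) gives (3,3) = 69.
The remaining cell in anti-diagonal is (2,3) = 342 − 243 = 99.
From row 1, 342 − (93 + 105 + 78) gives (1,3) = 66.
Row 2 needs 342; the known cells sum to 255, so (2,4) = 87.
The remaining cell in row 3 is (3,4) = 342 − 261 = 81.

93 105 66 78 / 72 84 99 87 / 102 90 69 81 / 75 63 108 96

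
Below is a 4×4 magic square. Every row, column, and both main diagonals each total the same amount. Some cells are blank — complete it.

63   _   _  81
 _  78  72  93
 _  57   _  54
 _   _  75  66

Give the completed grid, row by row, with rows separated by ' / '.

63 90 60 81 / 51 78 72 93 / 96 57 87 54 / 84 69 75 66

Column 4 is already complete: 81 + 93 + 54 + 66 = 294, so that is the magic constant.
Row 2 must total 294; the given cells sum to 243, so (2,1) = 51.
Main diagonal: 63 + 78 + 66 + ? = 294, so (3,3) = 87.
The remaining cell in anti-diagonal is (4,1) = 294 − 210 = 84.
From row 3, 294 − (57 + 87 + 54) gives (3,1) = 96.
Row 4: 84 + 75 + 66 + ? = 294, so (4,2) = 69.
Using column 2: 78 + 57 + 69 + ? → (1,2) = 294 − 204 = 90.
Column 3 needs 294; the known cells sum to 234, so (1,3) = 60.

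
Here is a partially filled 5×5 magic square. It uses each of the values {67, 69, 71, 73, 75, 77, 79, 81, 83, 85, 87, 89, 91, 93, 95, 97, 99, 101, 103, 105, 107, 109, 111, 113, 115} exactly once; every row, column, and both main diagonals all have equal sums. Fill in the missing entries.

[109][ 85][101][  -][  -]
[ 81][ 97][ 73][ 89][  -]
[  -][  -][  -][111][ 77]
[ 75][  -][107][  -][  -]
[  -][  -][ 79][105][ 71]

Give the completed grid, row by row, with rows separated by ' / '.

109 85 101 67 93 / 81 97 73 89 115 / 103 69 95 111 77 / 75 91 107 83 99 / 87 113 79 105 71

The 25 entries sum to 2275, so each line sums to 2275/5 = 455.
From row 2, 455 − (81 + 97 + 73 + 89) gives (2,5) = 115.
The remaining cell in column 3 is (3,3) = 455 − 360 = 95.
Using main diagonal: 109 + 97 + 95 + 71 + ? → (4,4) = 455 − 372 = 83.
The remaining cell in column 4 is (1,4) = 455 − 388 = 67.
From row 1, 455 − (109 + 85 + 101 + 67) gives (1,5) = 93.
Column 5 must total 455; the given cells sum to 356, so (4,5) = 99.
The remaining cell in row 4 is (4,2) = 455 − 364 = 91.
The remaining cell in anti-diagonal is (5,1) = 455 − 368 = 87.
The remaining cell in row 5 is (5,2) = 455 − 342 = 113.
Column 1 must total 455; the given cells sum to 352, so (3,1) = 103.
The remaining cell in column 2 is (3,2) = 455 − 386 = 69.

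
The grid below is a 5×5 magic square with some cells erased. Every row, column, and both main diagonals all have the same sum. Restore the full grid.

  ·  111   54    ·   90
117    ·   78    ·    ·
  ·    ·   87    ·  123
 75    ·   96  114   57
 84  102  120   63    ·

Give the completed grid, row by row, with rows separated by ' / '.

Column 3 is already complete: 54 + 78 + 87 + 96 + 120 = 435, so that is the magic constant.
Row 4 needs 435; the known cells sum to 342, so (4,2) = 93.
Row 5: 84 + 102 + 120 + 63 + ? = 435, so (5,5) = 66.
Using column 5: 90 + 123 + 57 + 66 + ? → (2,5) = 435 − 336 = 99.
From anti-diagonal, 435 − (90 + 87 + 93 + 84) gives (2,4) = 81.
The remaining cell in row 2 is (2,2) = 435 − 375 = 60.
Column 2: 111 + 60 + 93 + 102 + ? = 435, so (3,2) = 69.
Main diagonal must total 435; the given cells sum to 327, so (1,1) = 108.
The remaining cell in row 1 is (1,4) = 435 − 363 = 72.
Column 1 must total 435; the given cells sum to 384, so (3,1) = 51.
Using column 4: 72 + 81 + 114 + 63 + ? → (3,4) = 435 − 330 = 105.

108 111 54 72 90 / 117 60 78 81 99 / 51 69 87 105 123 / 75 93 96 114 57 / 84 102 120 63 66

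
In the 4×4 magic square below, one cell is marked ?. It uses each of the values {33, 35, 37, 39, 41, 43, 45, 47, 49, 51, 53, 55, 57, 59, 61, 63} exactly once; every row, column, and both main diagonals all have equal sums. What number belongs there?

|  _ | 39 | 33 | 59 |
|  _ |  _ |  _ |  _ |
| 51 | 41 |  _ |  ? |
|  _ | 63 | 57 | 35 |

The 16 entries sum to 768, so each line sums to 768/4 = 192.
Using row 1: 39 + 33 + 59 + ? → (1,1) = 192 − 131 = 61.
Row 4 must total 192; the given cells sum to 155, so (4,1) = 37.
Using column 1: 61 + 51 + 37 + ? → (2,1) = 192 − 149 = 43.
Column 2 needs 192; the known cells sum to 143, so (2,2) = 49.
Using main diagonal: 61 + 49 + 35 + ? → (3,3) = 192 − 145 = 47.
Anti-diagonal needs 192; the known cells sum to 137, so (2,3) = 55.
Row 2 must total 192; the given cells sum to 147, so (2,4) = 45.
Using row 3: 51 + 41 + 47 + ? → (3,4) = 192 − 139 = 53.

53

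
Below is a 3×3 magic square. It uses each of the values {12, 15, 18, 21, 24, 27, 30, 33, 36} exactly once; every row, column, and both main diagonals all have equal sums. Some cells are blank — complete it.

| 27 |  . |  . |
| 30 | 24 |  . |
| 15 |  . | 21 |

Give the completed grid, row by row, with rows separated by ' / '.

27 12 33 / 30 24 18 / 15 36 21

The 9 entries sum to 216, so each line sums to 216/3 = 72.
Row 2: 30 + 24 + ? = 72, so (2,3) = 18.
Row 3 needs 72; the known cells sum to 36, so (3,2) = 36.
Column 2 needs 72; the known cells sum to 60, so (1,2) = 12.
The remaining cell in column 3 is (1,3) = 72 − 39 = 33.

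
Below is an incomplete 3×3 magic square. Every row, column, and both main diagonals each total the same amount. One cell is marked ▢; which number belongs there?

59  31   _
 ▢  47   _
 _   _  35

Main diagonal is complete and sums to 141; that is the magic constant.
Row 1: 59 + 31 + ? = 141, so (1,3) = 51.
Column 2 must total 141; the given cells sum to 78, so (3,2) = 63.
Column 3 needs 141; the known cells sum to 86, so (2,3) = 55.
Anti-diagonal needs 141; the known cells sum to 98, so (3,1) = 43.
Row 2 needs 141; the known cells sum to 102, so (2,1) = 39.

39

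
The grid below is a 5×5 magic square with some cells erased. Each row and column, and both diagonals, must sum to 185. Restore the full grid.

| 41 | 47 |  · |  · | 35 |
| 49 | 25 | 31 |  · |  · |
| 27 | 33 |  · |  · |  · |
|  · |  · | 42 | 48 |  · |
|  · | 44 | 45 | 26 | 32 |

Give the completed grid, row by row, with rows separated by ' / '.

41 47 28 34 35 / 49 25 31 37 43 / 27 33 39 40 46 / 30 36 42 48 29 / 38 44 45 26 32

Row 5 must total 185; the given cells sum to 147, so (5,1) = 38.
Using column 1: 41 + 49 + 27 + 38 + ? → (4,1) = 185 − 155 = 30.
Column 2 must total 185; the given cells sum to 149, so (4,2) = 36.
Main diagonal: 41 + 25 + 48 + 32 + ? = 185, so (3,3) = 39.
Anti-diagonal must total 185; the given cells sum to 148, so (2,4) = 37.
Row 2: 49 + 25 + 31 + 37 + ? = 185, so (2,5) = 43.
From row 4, 185 − (30 + 36 + 42 + 48) gives (4,5) = 29.
Column 3 needs 185; the known cells sum to 157, so (1,3) = 28.
Using column 5: 35 + 43 + 29 + 32 + ? → (3,5) = 185 − 139 = 46.
From row 1, 185 − (41 + 47 + 28 + 35) gives (1,4) = 34.
Using row 3: 27 + 33 + 39 + 46 + ? → (3,4) = 185 − 145 = 40.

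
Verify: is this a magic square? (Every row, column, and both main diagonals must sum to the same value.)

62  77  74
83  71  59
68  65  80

Row 1: 62 + 77 + 74 = 213.
Row 2: 83 + 71 + 59 = 213.
Row 3: 68 + 65 + 80 = 213.
Column 1: 62 + 83 + 68 = 213.
Column 2: 77 + 71 + 65 = 213.
Column 3: 74 + 59 + 80 = 213.
Main diagonal: 62 + 71 + 80 = 213.
Anti-diagonal: 74 + 71 + 68 = 213.
All lines sum to 213.

Yes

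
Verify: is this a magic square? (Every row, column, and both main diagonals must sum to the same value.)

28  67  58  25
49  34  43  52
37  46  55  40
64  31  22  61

Row 1: 28 + 67 + 58 + 25 = 178.
Row 2: 49 + 34 + 43 + 52 = 178.
Row 3: 37 + 46 + 55 + 40 = 178.
Row 4: 64 + 31 + 22 + 61 = 178.
Column 1: 28 + 49 + 37 + 64 = 178.
Column 2: 67 + 34 + 46 + 31 = 178.
Column 3: 58 + 43 + 55 + 22 = 178.
Column 4: 25 + 52 + 40 + 61 = 178.
Main diagonal: 28 + 34 + 55 + 61 = 178.
Anti-diagonal: 25 + 43 + 46 + 64 = 178.
All lines sum to 178.

Yes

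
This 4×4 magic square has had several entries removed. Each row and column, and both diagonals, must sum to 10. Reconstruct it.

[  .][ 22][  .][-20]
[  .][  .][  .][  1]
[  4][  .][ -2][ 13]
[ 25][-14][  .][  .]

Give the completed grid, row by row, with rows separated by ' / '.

Using row 3: 4 + (-2) + 13 + ? → (3,2) = 10 − 15 = -5.
From column 2, 10 − (22 + (-5) + (-14)) gives (2,2) = 7.
Column 4 must total 10; the given cells sum to -6, so (4,4) = 16.
Main diagonal: 7 + (-2) + 16 + ? = 10, so (1,1) = -11.
Anti-diagonal: -20 + (-5) + 25 + ? = 10, so (2,3) = 10.
Row 1 needs 10; the known cells sum to -9, so (1,3) = 19.
From row 2, 10 − (7 + 10 + 1) gives (2,1) = -8.
Row 4 must total 10; the given cells sum to 27, so (4,3) = -17.

-11 22 19 -20 / -8 7 10 1 / 4 -5 -2 13 / 25 -14 -17 16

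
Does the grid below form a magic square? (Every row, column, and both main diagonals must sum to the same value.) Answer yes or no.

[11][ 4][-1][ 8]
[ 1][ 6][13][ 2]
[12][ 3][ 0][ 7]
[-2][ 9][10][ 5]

Yes

Row 1: 11 + 4 + (-1) + 8 = 22.
Row 2: 1 + 6 + 13 + 2 = 22.
Row 3: 12 + 3 + 0 + 7 = 22.
Row 4: -2 + 9 + 10 + 5 = 22.
Column 1: 11 + 1 + 12 + (-2) = 22.
Column 2: 4 + 6 + 3 + 9 = 22.
Column 3: -1 + 13 + 0 + 10 = 22.
Column 4: 8 + 2 + 7 + 5 = 22.
Main diagonal: 11 + 6 + 0 + 5 = 22.
Anti-diagonal: 8 + 13 + 3 + (-2) = 22.
All lines sum to 22.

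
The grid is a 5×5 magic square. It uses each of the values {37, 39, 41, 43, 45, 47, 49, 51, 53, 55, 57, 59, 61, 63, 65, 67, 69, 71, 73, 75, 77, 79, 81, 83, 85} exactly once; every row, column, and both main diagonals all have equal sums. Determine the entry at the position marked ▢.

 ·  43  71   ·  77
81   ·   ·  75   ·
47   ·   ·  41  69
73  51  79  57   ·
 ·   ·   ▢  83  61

55

The 25 entries sum to 1525, so each line sums to 1525/5 = 305.
Row 4 must total 305; the given cells sum to 260, so (4,5) = 45.
From column 4, 305 − (75 + 41 + 57 + 83) gives (1,4) = 49.
The remaining cell in column 5 is (2,5) = 305 − 252 = 53.
Using row 1: 43 + 71 + 49 + 77 + ? → (1,1) = 305 − 240 = 65.
Column 1 needs 305; the known cells sum to 266, so (5,1) = 39.
Anti-diagonal must total 305; the given cells sum to 242, so (3,3) = 63.
Row 3 must total 305; the given cells sum to 220, so (3,2) = 85.
Using main diagonal: 65 + 63 + 57 + 61 + ? → (2,2) = 305 − 246 = 59.
Using row 2: 81 + 59 + 75 + 53 + ? → (2,3) = 305 − 268 = 37.
Column 2 must total 305; the given cells sum to 238, so (5,2) = 67.
Column 3 must total 305; the given cells sum to 250, so (5,3) = 55.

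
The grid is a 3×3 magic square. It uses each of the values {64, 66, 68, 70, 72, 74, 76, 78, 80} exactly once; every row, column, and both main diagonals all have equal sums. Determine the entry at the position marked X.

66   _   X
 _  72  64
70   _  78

74

The 9 entries sum to 648, so each line sums to 648/3 = 216.
Row 2 needs 216; the known cells sum to 136, so (2,1) = 80.
Using row 3: 70 + 78 + ? → (3,2) = 216 − 148 = 68.
The remaining cell in column 2 is (1,2) = 216 − 140 = 76.
The remaining cell in column 3 is (1,3) = 216 − 142 = 74.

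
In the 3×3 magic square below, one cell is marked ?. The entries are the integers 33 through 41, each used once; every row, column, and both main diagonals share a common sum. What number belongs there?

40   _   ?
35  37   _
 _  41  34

38

The entries are 33 through 41, which sum to 333, so each line sums to 333/3 = 111.
Row 2 must total 111; the given cells sum to 72, so (2,3) = 39.
Row 3: 41 + 34 + ? = 111, so (3,1) = 36.
Using column 2: 37 + 41 + ? → (1,2) = 111 − 78 = 33.
Column 3 must total 111; the given cells sum to 73, so (1,3) = 38.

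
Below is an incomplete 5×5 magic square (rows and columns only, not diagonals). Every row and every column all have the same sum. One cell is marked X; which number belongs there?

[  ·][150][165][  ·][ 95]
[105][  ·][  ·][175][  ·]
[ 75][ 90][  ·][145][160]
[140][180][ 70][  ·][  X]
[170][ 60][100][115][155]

Row 5 is complete and sums to 600; that is the magic constant.
Using row 3: 75 + 90 + 145 + 160 + ? → (3,3) = 600 − 470 = 130.
From column 1, 600 − (105 + 75 + 140 + 170) gives (1,1) = 110.
Column 2 must total 600; the given cells sum to 480, so (2,2) = 120.
Using column 3: 165 + 130 + 70 + 100 + ? → (2,3) = 600 − 465 = 135.
Row 1 must total 600; the given cells sum to 520, so (1,4) = 80.
Row 2: 105 + 120 + 135 + 175 + ? = 600, so (2,5) = 65.
Column 4 needs 600; the known cells sum to 515, so (4,4) = 85.
Column 5: 95 + 65 + 160 + 155 + ? = 600, so (4,5) = 125.

125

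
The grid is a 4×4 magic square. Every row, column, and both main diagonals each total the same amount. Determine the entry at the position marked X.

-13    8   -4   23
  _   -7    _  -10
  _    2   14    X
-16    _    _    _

-19

Row 1 is complete and sums to 14; that is the magic constant.
The remaining cell in column 2 is (4,2) = 14 − 3 = 11.
Main diagonal: -13 + (-7) + 14 + ? = 14, so (4,4) = 20.
Anti-diagonal: 23 + 2 + (-16) + ? = 14, so (2,3) = 5.
The remaining cell in row 2 is (2,1) = 14 − (-12) = 26.
Row 4: -16 + 11 + 20 + ? = 14, so (4,3) = -1.
Column 1 must total 14; the given cells sum to -3, so (3,1) = 17.
Column 4: 23 + (-10) + 20 + ? = 14, so (3,4) = -19.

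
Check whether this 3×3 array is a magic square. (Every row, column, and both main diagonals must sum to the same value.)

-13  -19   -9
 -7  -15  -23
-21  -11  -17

No — row 1 sums to -41 but row 3 sums to -49.

Row 1: -13 + (-19) + (-9) = -41.
Row 2: -7 + (-15) + (-23) = -45.
Row 3: -21 + (-11) + (-17) = -49.
Column 1: -13 + (-7) + (-21) = -41.
Column 2: -19 + (-15) + (-11) = -45.
Column 3: -9 + (-23) + (-17) = -49.
Main diagonal: -13 + (-15) + (-17) = -45.
Anti-diagonal: -9 + (-15) + (-21) = -45.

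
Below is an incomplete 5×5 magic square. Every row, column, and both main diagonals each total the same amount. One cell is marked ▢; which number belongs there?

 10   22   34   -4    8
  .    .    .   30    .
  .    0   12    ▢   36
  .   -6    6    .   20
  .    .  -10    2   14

Row 1 is complete and sums to 70; that is the magic constant.
The remaining cell in column 3 is (2,3) = 70 − 42 = 28.
Column 5: 8 + 36 + 20 + 14 + ? = 70, so (2,5) = -8.
The remaining cell in anti-diagonal is (5,1) = 70 − 44 = 26.
From row 5, 70 − (26 + (-10) + 2 + 14) gives (5,2) = 38.
From column 2, 70 − (22 + 0 + (-6) + 38) gives (2,2) = 16.
The remaining cell in main diagonal is (4,4) = 70 − 52 = 18.
Using row 2: 16 + 28 + 30 + (-8) + ? → (2,1) = 70 − 66 = 4.
Row 4 must total 70; the given cells sum to 38, so (4,1) = 32.
From column 1, 70 − (10 + 4 + 32 + 26) gives (3,1) = -2.
Using column 4: -4 + 30 + 18 + 2 + ? → (3,4) = 70 − 46 = 24.

24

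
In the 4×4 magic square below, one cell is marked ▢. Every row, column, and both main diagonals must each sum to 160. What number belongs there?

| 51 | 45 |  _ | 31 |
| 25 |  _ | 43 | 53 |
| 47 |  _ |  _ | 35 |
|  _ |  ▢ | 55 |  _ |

27

From row 1, 160 − (51 + 45 + 31) gives (1,3) = 33.
From row 2, 160 − (25 + 43 + 53) gives (2,2) = 39.
Column 1 needs 160; the known cells sum to 123, so (4,1) = 37.
Column 3 must total 160; the given cells sum to 131, so (3,3) = 29.
Using column 4: 31 + 53 + 35 + ? → (4,4) = 160 − 119 = 41.
Anti-diagonal needs 160; the known cells sum to 111, so (3,2) = 49.
Using row 4: 37 + 55 + 41 + ? → (4,2) = 160 − 133 = 27.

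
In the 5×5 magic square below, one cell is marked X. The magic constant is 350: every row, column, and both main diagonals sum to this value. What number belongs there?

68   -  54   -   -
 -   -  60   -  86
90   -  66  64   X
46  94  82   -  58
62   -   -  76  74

52

From row 4, 350 − (46 + 94 + 82 + 58) gives (4,4) = 70.
The remaining cell in column 1 is (2,1) = 350 − 266 = 84.
Column 3: 54 + 60 + 66 + 82 + ? = 350, so (5,3) = 88.
Main diagonal needs 350; the known cells sum to 278, so (2,2) = 72.
Row 2 must total 350; the given cells sum to 302, so (2,4) = 48.
Row 5: 62 + 88 + 76 + 74 + ? = 350, so (5,2) = 50.
Column 4 must total 350; the given cells sum to 258, so (1,4) = 92.
Anti-diagonal needs 350; the known cells sum to 270, so (1,5) = 80.
Row 1 must total 350; the given cells sum to 294, so (1,2) = 56.
Column 2: 56 + 72 + 94 + 50 + ? = 350, so (3,2) = 78.
Column 5: 80 + 86 + 58 + 74 + ? = 350, so (3,5) = 52.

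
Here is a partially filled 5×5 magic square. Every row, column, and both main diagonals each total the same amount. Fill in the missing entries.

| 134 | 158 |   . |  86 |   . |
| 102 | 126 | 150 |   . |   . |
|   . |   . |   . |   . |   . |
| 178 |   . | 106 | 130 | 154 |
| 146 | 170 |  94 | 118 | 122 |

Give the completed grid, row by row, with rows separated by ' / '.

Row 5 is already complete: 146 + 170 + 94 + 118 + 122 = 650, so that is the magic constant.
Row 4 must total 650; the given cells sum to 568, so (4,2) = 82.
From column 1, 650 − (134 + 102 + 178 + 146) gives (3,1) = 90.
The remaining cell in column 2 is (3,2) = 650 − 536 = 114.
Main diagonal: 134 + 126 + 130 + 122 + ? = 650, so (3,3) = 138.
Column 3 needs 650; the known cells sum to 488, so (1,3) = 162.
Row 1: 134 + 158 + 162 + 86 + ? = 650, so (1,5) = 110.
The remaining cell in anti-diagonal is (2,4) = 650 − 476 = 174.
From row 2, 650 − (102 + 126 + 150 + 174) gives (2,5) = 98.
From column 4, 650 − (86 + 174 + 130 + 118) gives (3,4) = 142.
Column 5: 110 + 98 + 154 + 122 + ? = 650, so (3,5) = 166.

134 158 162 86 110 / 102 126 150 174 98 / 90 114 138 142 166 / 178 82 106 130 154 / 146 170 94 118 122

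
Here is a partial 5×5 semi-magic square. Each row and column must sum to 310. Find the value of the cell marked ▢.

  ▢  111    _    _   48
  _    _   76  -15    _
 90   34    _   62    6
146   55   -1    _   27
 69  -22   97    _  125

Row 3: 90 + 34 + 62 + 6 + ? = 310, so (3,3) = 118.
Row 4 needs 310; the known cells sum to 227, so (4,4) = 83.
Row 5 needs 310; the known cells sum to 269, so (5,4) = 41.
From column 2, 310 − (111 + 34 + 55 + (-22)) gives (2,2) = 132.
From column 3, 310 − (76 + 118 + (-1) + 97) gives (1,3) = 20.
Using column 4: -15 + 62 + 83 + 41 + ? → (1,4) = 310 − 171 = 139.
The remaining cell in column 5 is (2,5) = 310 − 206 = 104.
Row 1: 111 + 20 + 139 + 48 + ? = 310, so (1,1) = -8.

-8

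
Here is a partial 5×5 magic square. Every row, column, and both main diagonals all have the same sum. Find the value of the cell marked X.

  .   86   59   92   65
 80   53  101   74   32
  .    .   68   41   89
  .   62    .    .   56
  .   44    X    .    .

Row 2 is complete and sums to 340; that is the magic constant.
Row 1: 86 + 59 + 92 + 65 + ? = 340, so (1,1) = 38.
Using column 2: 86 + 53 + 62 + 44 + ? → (3,2) = 340 − 245 = 95.
The remaining cell in column 5 is (5,5) = 340 − 242 = 98.
From main diagonal, 340 − (38 + 53 + 68 + 98) gives (4,4) = 83.
Anti-diagonal needs 340; the known cells sum to 269, so (5,1) = 71.
From row 3, 340 − (95 + 68 + 41 + 89) gives (3,1) = 47.
Column 1: 38 + 80 + 47 + 71 + ? = 340, so (4,1) = 104.
The remaining cell in column 4 is (5,4) = 340 − 290 = 50.
Using row 4: 104 + 62 + 83 + 56 + ? → (4,3) = 340 − 305 = 35.
Using row 5: 71 + 44 + 50 + 98 + ? → (5,3) = 340 − 263 = 77.

77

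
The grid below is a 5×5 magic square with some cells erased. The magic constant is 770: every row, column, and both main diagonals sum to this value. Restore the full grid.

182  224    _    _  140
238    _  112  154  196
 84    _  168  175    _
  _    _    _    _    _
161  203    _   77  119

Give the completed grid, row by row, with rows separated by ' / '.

182 224 91 133 140 / 238 70 112 154 196 / 84 126 168 175 217 / 105 147 189 231 98 / 161 203 210 77 119

Row 2 must total 770; the given cells sum to 700, so (2,2) = 70.
Using row 5: 161 + 203 + 77 + 119 + ? → (5,3) = 770 − 560 = 210.
Column 1: 182 + 238 + 84 + 161 + ? = 770, so (4,1) = 105.
Main diagonal needs 770; the known cells sum to 539, so (4,4) = 231.
From anti-diagonal, 770 − (140 + 154 + 168 + 161) gives (4,2) = 147.
Column 2 must total 770; the given cells sum to 644, so (3,2) = 126.
Column 4 needs 770; the known cells sum to 637, so (1,4) = 133.
Row 1: 182 + 224 + 133 + 140 + ? = 770, so (1,3) = 91.
Row 3 must total 770; the given cells sum to 553, so (3,5) = 217.
From column 3, 770 − (91 + 112 + 168 + 210) gives (4,3) = 189.
From column 5, 770 − (140 + 196 + 217 + 119) gives (4,5) = 98.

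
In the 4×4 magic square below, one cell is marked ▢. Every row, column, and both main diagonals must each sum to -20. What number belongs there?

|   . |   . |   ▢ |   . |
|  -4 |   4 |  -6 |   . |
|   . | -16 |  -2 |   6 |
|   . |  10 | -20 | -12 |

8

The remaining cell in row 2 is (2,4) = -20 − (-6) = -14.
Row 3 needs -20; the known cells sum to -12, so (3,1) = -8.
Row 4 must total -20; the given cells sum to -22, so (4,1) = 2.
Using column 1: -4 + (-8) + 2 + ? → (1,1) = -20 − (-10) = -10.
Column 2: 4 + (-16) + 10 + ? = -20, so (1,2) = -18.
Column 3 must total -20; the given cells sum to -28, so (1,3) = 8.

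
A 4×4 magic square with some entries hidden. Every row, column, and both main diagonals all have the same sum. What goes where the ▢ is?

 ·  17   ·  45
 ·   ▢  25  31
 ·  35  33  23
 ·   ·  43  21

Column 4 is complete and sums to 120; that is the magic constant.
The remaining cell in row 3 is (3,1) = 120 − 91 = 29.
The remaining cell in column 3 is (1,3) = 120 − 101 = 19.
Using anti-diagonal: 45 + 25 + 35 + ? → (4,1) = 120 − 105 = 15.
The remaining cell in row 1 is (1,1) = 120 − 81 = 39.
Row 4 needs 120; the known cells sum to 79, so (4,2) = 41.
Using column 1: 39 + 29 + 15 + ? → (2,1) = 120 − 83 = 37.
From column 2, 120 − (17 + 35 + 41) gives (2,2) = 27.

27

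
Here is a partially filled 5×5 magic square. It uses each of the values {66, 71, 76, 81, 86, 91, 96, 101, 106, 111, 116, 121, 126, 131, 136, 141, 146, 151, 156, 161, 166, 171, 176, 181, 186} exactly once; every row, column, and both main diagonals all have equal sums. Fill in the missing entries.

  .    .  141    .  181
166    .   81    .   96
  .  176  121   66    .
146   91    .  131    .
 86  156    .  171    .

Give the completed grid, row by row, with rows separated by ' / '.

The 25 entries sum to 3150, so each line sums to 3150/5 = 630.
Anti-diagonal needs 630; the known cells sum to 479, so (2,4) = 151.
From row 2, 630 − (166 + 81 + 151 + 96) gives (2,2) = 136.
From column 2, 630 − (136 + 176 + 91 + 156) gives (1,2) = 71.
The remaining cell in column 4 is (1,4) = 630 − 519 = 111.
From row 1, 630 − (71 + 141 + 111 + 181) gives (1,1) = 126.
Column 1: 126 + 166 + 146 + 86 + ? = 630, so (3,1) = 106.
From main diagonal, 630 − (126 + 136 + 121 + 131) gives (5,5) = 116.
From row 3, 630 − (106 + 176 + 121 + 66) gives (3,5) = 161.
Row 5 needs 630; the known cells sum to 529, so (5,3) = 101.
Using column 3: 141 + 81 + 121 + 101 + ? → (4,3) = 630 − 444 = 186.
From column 5, 630 − (181 + 96 + 161 + 116) gives (4,5) = 76.

126 71 141 111 181 / 166 136 81 151 96 / 106 176 121 66 161 / 146 91 186 131 76 / 86 156 101 171 116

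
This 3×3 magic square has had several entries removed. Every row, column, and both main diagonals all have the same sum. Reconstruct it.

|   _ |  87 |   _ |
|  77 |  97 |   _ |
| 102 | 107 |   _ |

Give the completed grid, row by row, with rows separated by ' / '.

112 87 92 / 77 97 117 / 102 107 82

Column 2 is already complete: 87 + 97 + 107 = 291, so that is the magic constant.
Row 2: 77 + 97 + ? = 291, so (2,3) = 117.
Row 3 must total 291; the given cells sum to 209, so (3,3) = 82.
Column 1 needs 291; the known cells sum to 179, so (1,1) = 112.
Column 3 needs 291; the known cells sum to 199, so (1,3) = 92.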